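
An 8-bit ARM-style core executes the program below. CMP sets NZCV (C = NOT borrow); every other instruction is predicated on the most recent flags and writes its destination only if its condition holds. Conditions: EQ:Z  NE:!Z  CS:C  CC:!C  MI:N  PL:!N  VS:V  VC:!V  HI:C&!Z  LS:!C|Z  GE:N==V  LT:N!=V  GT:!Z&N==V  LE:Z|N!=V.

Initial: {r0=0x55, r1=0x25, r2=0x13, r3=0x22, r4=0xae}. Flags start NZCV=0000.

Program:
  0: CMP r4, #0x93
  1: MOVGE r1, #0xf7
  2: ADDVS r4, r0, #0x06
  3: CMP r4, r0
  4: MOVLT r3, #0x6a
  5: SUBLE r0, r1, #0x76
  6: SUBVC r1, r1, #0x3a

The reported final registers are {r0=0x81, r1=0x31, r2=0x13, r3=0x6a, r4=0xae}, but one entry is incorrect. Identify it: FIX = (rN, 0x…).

0: ✓ CMP  NZCV=0010
1: ✓ MOVGE  r1←0xf7
2: · ADDVS
3: ✓ CMP  NZCV=0011
4: ✓ MOVLT  r3←0x6a
5: ✓ SUBLE  r0←0x81
6: · SUBVC

FIX = (r1, 0xf7)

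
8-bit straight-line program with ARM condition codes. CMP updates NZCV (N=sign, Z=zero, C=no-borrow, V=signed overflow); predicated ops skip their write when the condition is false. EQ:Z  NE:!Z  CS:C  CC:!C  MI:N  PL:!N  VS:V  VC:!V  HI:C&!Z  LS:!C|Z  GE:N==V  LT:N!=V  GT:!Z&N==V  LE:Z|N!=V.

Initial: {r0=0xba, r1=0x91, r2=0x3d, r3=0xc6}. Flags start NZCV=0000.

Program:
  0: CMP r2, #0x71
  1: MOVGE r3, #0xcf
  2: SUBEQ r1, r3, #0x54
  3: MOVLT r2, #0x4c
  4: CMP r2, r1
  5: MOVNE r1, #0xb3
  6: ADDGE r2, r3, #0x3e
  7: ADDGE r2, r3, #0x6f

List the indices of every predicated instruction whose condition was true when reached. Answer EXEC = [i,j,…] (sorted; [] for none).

EXEC = [3,5,6,7]

[0] flags=1000 → (cmp)
[1] flags=1000 GE?F → skip
[2] flags=1000 EQ?F → skip
[3] flags=1000 LT?T → r2=0x4c
[4] flags=1001 → (cmp)
[5] flags=1001 NE?T → r1=0xb3
[6] flags=1001 GE?T → r2=0x04
[7] flags=1001 GE?T → r2=0x35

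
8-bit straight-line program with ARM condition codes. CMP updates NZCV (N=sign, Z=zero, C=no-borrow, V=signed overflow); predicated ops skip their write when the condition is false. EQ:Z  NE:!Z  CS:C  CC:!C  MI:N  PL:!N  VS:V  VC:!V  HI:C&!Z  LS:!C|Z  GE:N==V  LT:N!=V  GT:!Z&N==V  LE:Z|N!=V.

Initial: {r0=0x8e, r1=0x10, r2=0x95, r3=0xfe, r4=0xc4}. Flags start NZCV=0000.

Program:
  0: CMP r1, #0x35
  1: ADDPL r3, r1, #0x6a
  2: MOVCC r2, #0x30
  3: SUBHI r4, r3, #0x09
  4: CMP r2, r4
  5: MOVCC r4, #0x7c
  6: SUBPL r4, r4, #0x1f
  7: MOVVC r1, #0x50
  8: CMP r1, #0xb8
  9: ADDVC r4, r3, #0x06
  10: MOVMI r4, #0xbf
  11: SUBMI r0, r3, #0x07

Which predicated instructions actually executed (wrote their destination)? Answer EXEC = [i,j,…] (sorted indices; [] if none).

EXEC = [2,5,6,7,10,11]

0: ✓ CMP  NZCV=1000
1: · ADDPL
2: ✓ MOVCC  r2←0x30
3: · SUBHI
4: ✓ CMP  NZCV=0000
5: ✓ MOVCC  r4←0x7c
6: ✓ SUBPL  r4←0x5d
7: ✓ MOVVC  r1←0x50
8: ✓ CMP  NZCV=1001
9: · ADDVC
10: ✓ MOVMI  r4←0xbf
11: ✓ SUBMI  r0←0xf7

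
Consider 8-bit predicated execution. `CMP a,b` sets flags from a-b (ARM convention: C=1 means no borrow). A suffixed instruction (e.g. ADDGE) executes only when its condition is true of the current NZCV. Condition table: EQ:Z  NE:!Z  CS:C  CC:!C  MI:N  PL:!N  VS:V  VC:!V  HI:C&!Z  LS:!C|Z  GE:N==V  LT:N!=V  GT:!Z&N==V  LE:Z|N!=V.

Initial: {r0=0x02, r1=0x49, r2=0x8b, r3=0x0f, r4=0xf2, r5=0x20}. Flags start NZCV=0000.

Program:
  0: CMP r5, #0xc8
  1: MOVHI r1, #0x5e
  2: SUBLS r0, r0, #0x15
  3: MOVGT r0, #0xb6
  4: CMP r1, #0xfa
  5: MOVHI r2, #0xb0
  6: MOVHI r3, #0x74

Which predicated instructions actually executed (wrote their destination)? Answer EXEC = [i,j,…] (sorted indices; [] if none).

[0] flags=0000 → (cmp)
[1] flags=0000 HI?F → skip
[2] flags=0000 LS?T → r0=0xed
[3] flags=0000 GT?T → r0=0xb6
[4] flags=0000 → (cmp)
[5] flags=0000 HI?F → skip
[6] flags=0000 HI?F → skip

EXEC = [2,3]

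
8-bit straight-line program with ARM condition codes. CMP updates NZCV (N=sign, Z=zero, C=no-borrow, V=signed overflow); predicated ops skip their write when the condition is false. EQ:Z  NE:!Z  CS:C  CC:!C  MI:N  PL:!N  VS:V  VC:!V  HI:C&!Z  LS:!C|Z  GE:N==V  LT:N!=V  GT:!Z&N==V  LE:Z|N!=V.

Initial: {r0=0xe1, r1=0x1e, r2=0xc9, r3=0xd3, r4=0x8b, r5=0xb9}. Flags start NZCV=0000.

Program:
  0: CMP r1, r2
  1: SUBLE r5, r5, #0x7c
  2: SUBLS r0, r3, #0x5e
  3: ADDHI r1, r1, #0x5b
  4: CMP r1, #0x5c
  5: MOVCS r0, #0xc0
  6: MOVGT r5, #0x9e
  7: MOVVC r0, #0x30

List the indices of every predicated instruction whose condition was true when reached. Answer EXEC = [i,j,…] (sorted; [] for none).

[0] flags=0000 → (cmp)
[1] flags=0000 LE?F → skip
[2] flags=0000 LS?T → r0=0x75
[3] flags=0000 HI?F → skip
[4] flags=1000 → (cmp)
[5] flags=1000 CS?F → skip
[6] flags=1000 GT?F → skip
[7] flags=1000 VC?T → r0=0x30

EXEC = [2,7]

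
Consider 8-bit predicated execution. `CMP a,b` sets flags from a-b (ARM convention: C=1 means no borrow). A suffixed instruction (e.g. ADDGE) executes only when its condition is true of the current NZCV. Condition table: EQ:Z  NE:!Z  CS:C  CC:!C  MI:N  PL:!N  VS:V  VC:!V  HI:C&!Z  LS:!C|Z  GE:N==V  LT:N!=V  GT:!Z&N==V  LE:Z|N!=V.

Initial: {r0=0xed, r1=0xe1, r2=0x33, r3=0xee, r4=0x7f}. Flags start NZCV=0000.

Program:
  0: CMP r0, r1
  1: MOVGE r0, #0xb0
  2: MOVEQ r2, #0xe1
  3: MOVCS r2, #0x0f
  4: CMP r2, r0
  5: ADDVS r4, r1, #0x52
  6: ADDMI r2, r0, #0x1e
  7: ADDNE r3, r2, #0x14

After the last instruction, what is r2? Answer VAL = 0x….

VAL = 0x0f

0: ✓ CMP  NZCV=0010
1: ✓ MOVGE  r0←0xb0
2: · MOVEQ
3: ✓ MOVCS  r2←0x0f
4: ✓ CMP  NZCV=0000
5: · ADDVS
6: · ADDMI
7: ✓ ADDNE  r3←0x23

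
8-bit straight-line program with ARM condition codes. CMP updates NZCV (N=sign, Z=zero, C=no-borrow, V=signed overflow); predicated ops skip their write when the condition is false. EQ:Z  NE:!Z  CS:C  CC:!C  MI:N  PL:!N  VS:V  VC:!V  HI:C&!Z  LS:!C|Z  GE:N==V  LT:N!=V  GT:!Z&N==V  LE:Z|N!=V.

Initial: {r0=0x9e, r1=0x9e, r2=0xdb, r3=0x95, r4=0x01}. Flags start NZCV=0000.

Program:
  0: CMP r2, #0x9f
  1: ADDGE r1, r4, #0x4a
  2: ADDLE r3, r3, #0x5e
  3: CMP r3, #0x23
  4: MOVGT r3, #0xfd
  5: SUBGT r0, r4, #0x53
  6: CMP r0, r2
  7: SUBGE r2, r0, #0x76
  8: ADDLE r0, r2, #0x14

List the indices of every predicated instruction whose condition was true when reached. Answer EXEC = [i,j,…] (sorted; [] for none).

[0] flags=0010 → (cmp)
[1] flags=0010 GE?T → r1=0x4b
[2] flags=0010 LE?F → skip
[3] flags=0011 → (cmp)
[4] flags=0011 GT?F → skip
[5] flags=0011 GT?F → skip
[6] flags=1000 → (cmp)
[7] flags=1000 GE?F → skip
[8] flags=1000 LE?T → r0=0xef

EXEC = [1,8]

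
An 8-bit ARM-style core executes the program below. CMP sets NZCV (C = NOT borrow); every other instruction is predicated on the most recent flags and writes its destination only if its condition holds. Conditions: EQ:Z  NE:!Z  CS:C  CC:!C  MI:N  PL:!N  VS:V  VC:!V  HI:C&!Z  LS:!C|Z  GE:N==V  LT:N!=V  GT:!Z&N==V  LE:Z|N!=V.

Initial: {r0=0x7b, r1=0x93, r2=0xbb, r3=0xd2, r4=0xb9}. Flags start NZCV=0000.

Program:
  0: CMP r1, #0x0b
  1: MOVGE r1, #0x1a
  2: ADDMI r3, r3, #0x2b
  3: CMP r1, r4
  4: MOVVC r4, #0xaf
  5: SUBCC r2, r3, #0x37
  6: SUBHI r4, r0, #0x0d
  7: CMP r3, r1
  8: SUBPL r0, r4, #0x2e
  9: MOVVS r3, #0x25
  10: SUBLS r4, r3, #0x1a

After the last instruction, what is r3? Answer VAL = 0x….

0: ✓ CMP  NZCV=1010
1: · MOVGE
2: ✓ ADDMI  r3←0xfd
3: ✓ CMP  NZCV=1000
4: ✓ MOVVC  r4←0xaf
5: ✓ SUBCC  r2←0xc6
6: · SUBHI
7: ✓ CMP  NZCV=0010
8: ✓ SUBPL  r0←0x81
9: · MOVVS
10: · SUBLS

VAL = 0xfd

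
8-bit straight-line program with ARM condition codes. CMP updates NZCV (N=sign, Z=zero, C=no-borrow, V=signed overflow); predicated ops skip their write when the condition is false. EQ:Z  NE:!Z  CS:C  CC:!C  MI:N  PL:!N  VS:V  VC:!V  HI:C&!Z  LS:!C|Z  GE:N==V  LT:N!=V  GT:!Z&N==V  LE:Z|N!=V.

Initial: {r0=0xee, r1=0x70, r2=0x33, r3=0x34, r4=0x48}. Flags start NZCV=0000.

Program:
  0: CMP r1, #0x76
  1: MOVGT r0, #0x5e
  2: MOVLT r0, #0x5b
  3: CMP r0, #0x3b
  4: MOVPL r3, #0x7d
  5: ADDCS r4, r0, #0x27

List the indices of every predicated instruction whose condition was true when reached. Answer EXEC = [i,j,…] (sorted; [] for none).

[0] flags=1000 → (cmp)
[1] flags=1000 GT?F → skip
[2] flags=1000 LT?T → r0=0x5b
[3] flags=0010 → (cmp)
[4] flags=0010 PL?T → r3=0x7d
[5] flags=0010 CS?T → r4=0x82

EXEC = [2,4,5]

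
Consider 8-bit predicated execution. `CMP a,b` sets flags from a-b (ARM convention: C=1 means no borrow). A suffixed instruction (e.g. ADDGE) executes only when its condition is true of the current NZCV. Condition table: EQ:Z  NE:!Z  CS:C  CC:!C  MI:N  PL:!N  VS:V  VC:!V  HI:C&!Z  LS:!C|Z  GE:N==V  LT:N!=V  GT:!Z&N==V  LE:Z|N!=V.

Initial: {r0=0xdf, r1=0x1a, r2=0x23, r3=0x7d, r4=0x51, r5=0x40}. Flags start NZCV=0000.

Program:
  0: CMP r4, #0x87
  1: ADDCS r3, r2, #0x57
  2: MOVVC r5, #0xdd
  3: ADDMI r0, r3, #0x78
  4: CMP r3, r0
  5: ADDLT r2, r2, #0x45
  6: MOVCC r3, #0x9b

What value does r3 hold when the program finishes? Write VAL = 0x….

0: ✓ CMP  NZCV=1001
1: · ADDCS
2: · MOVVC
3: ✓ ADDMI  r0←0xf5
4: ✓ CMP  NZCV=1001
5: · ADDLT
6: ✓ MOVCC  r3←0x9b

VAL = 0x9b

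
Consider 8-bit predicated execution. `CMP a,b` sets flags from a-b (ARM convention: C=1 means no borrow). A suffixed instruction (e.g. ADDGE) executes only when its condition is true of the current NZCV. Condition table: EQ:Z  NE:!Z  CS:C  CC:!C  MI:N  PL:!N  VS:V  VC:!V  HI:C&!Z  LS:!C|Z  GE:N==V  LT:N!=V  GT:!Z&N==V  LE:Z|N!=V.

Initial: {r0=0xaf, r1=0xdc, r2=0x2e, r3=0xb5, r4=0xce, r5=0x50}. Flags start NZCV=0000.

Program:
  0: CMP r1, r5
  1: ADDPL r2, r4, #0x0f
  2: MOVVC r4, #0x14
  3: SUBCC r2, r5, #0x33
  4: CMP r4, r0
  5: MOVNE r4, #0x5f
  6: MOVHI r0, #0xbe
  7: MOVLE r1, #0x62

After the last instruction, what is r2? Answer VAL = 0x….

VAL = 0x2e

0: ✓ CMP  NZCV=1010
1: · ADDPL
2: ✓ MOVVC  r4←0x14
3: · SUBCC
4: ✓ CMP  NZCV=0000
5: ✓ MOVNE  r4←0x5f
6: · MOVHI
7: · MOVLE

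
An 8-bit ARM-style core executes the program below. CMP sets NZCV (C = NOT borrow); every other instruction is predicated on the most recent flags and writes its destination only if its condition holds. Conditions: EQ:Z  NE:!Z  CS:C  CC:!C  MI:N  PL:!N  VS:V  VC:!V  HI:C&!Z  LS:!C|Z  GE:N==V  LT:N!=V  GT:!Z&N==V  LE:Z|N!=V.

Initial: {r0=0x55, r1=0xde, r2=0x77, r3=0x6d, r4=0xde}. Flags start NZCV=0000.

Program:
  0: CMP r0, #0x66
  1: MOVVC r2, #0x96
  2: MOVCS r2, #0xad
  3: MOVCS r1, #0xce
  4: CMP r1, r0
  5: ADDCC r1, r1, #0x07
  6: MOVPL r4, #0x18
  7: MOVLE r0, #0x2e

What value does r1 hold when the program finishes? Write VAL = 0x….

[0] flags=1000 → (cmp)
[1] flags=1000 VC?T → r2=0x96
[2] flags=1000 CS?F → skip
[3] flags=1000 CS?F → skip
[4] flags=1010 → (cmp)
[5] flags=1010 CC?F → skip
[6] flags=1010 PL?F → skip
[7] flags=1010 LE?T → r0=0x2e

VAL = 0xde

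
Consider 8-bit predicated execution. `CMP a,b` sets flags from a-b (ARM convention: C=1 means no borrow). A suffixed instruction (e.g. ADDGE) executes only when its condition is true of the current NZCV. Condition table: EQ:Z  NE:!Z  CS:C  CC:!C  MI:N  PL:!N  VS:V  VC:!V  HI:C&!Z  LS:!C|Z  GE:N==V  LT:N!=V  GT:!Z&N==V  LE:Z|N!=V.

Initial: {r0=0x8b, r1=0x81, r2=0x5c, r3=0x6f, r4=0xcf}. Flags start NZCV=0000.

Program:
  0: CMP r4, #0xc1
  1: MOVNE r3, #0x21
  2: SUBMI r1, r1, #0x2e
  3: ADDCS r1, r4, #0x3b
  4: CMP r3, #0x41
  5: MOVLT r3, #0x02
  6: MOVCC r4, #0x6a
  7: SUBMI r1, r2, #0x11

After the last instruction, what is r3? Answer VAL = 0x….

VAL = 0x02

0: ✓ CMP  NZCV=0010
1: ✓ MOVNE  r3←0x21
2: · SUBMI
3: ✓ ADDCS  r1←0x0a
4: ✓ CMP  NZCV=1000
5: ✓ MOVLT  r3←0x02
6: ✓ MOVCC  r4←0x6a
7: ✓ SUBMI  r1←0x4b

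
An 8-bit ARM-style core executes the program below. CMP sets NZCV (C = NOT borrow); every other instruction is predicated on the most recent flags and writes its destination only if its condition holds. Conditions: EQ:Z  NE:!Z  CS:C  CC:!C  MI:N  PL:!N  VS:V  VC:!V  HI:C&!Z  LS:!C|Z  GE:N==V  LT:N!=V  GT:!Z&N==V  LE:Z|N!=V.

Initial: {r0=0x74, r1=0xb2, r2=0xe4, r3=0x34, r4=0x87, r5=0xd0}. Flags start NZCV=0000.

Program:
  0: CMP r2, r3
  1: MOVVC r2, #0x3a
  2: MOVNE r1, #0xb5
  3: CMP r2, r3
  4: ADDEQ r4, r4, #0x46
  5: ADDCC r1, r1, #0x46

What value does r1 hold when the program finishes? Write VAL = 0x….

0: ✓ CMP  NZCV=1010
1: ✓ MOVVC  r2←0x3a
2: ✓ MOVNE  r1←0xb5
3: ✓ CMP  NZCV=0010
4: · ADDEQ
5: · ADDCC

VAL = 0xb5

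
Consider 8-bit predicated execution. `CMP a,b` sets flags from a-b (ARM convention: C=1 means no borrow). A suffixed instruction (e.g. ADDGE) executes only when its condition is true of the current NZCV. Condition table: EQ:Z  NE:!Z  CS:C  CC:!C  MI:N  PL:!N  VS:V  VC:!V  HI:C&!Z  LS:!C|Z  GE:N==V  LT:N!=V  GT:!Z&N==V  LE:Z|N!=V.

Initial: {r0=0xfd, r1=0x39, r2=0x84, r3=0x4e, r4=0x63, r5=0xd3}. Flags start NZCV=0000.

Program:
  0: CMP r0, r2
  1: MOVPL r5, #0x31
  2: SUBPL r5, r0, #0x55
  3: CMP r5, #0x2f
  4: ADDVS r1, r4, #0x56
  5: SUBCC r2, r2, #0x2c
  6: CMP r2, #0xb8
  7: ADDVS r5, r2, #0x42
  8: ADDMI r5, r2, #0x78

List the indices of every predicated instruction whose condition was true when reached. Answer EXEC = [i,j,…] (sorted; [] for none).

0: ✓ CMP  NZCV=0010
1: ✓ MOVPL  r5←0x31
2: ✓ SUBPL  r5←0xa8
3: ✓ CMP  NZCV=0011
4: ✓ ADDVS  r1←0xb9
5: · SUBCC
6: ✓ CMP  NZCV=1000
7: · ADDVS
8: ✓ ADDMI  r5←0xfc

EXEC = [1,2,4,8]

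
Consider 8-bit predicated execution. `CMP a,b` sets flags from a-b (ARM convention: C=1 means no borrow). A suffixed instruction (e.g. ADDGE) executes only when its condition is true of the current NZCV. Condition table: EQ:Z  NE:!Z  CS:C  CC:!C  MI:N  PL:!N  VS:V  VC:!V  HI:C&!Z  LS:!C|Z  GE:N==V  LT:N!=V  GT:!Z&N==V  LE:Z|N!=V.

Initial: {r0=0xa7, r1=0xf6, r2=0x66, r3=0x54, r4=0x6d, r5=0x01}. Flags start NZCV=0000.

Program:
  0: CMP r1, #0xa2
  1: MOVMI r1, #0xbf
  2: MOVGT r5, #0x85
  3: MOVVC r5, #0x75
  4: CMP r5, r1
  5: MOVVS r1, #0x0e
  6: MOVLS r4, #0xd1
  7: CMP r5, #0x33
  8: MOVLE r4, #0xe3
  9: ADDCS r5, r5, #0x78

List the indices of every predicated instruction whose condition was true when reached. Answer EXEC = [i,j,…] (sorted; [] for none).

0: ✓ CMP  NZCV=0010
1: · MOVMI
2: ✓ MOVGT  r5←0x85
3: ✓ MOVVC  r5←0x75
4: ✓ CMP  NZCV=0000
5: · MOVVS
6: ✓ MOVLS  r4←0xd1
7: ✓ CMP  NZCV=0010
8: · MOVLE
9: ✓ ADDCS  r5←0xed

EXEC = [2,3,6,9]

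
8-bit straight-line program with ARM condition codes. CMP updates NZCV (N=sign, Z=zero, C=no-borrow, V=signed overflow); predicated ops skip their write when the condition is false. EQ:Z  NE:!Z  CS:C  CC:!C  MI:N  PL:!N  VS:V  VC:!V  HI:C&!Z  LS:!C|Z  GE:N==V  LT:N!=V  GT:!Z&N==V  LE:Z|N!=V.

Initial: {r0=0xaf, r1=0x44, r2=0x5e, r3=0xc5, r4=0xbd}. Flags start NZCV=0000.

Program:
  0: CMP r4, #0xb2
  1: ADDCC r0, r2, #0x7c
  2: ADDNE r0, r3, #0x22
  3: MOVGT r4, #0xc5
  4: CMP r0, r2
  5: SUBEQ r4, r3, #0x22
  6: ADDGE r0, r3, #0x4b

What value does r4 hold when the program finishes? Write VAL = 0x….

[0] flags=0010 → (cmp)
[1] flags=0010 CC?F → skip
[2] flags=0010 NE?T → r0=0xe7
[3] flags=0010 GT?T → r4=0xc5
[4] flags=1010 → (cmp)
[5] flags=1010 EQ?F → skip
[6] flags=1010 GE?F → skip

VAL = 0xc5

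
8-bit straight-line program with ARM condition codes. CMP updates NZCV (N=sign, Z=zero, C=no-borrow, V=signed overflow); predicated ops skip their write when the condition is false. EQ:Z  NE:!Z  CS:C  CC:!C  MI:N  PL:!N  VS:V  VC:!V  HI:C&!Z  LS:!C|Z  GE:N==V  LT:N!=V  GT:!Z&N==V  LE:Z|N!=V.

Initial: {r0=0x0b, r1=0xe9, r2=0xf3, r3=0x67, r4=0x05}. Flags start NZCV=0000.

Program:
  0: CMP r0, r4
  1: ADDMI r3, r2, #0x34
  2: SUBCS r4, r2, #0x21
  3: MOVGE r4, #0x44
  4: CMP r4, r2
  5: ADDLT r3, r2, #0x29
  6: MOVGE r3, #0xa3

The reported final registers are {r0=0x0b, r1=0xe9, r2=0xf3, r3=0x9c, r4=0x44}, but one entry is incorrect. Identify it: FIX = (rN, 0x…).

FIX = (r3, 0xa3)

[0] flags=0010 → (cmp)
[1] flags=0010 MI?F → skip
[2] flags=0010 CS?T → r4=0xd2
[3] flags=0010 GE?T → r4=0x44
[4] flags=0000 → (cmp)
[5] flags=0000 LT?F → skip
[6] flags=0000 GE?T → r3=0xa3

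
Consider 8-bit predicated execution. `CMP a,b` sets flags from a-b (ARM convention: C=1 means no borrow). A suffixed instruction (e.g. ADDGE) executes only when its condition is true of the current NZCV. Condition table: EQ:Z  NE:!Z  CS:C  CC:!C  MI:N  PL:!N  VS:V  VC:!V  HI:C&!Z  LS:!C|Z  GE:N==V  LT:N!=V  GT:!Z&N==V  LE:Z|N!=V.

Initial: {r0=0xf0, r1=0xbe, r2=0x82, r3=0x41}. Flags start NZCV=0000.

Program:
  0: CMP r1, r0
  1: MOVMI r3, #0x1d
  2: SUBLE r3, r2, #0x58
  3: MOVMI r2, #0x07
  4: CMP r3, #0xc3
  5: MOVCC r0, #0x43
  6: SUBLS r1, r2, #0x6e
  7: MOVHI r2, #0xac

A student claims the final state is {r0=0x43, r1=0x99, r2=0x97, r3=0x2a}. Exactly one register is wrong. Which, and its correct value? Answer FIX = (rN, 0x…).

[0] flags=1000 → (cmp)
[1] flags=1000 MI?T → r3=0x1d
[2] flags=1000 LE?T → r3=0x2a
[3] flags=1000 MI?T → r2=0x07
[4] flags=0000 → (cmp)
[5] flags=0000 CC?T → r0=0x43
[6] flags=0000 LS?T → r1=0x99
[7] flags=0000 HI?F → skip

FIX = (r2, 0x07)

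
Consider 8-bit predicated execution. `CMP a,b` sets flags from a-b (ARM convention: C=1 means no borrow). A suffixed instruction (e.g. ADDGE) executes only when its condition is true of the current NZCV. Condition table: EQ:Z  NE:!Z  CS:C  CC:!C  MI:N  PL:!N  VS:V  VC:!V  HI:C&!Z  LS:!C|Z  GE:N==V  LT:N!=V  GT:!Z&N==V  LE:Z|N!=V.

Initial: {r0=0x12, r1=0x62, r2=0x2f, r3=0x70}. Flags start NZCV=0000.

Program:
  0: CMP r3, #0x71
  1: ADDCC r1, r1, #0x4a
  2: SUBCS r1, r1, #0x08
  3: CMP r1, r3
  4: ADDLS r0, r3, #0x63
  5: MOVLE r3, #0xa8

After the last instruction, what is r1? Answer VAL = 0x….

[0] flags=1000 → (cmp)
[1] flags=1000 CC?T → r1=0xac
[2] flags=1000 CS?F → skip
[3] flags=0011 → (cmp)
[4] flags=0011 LS?F → skip
[5] flags=0011 LE?T → r3=0xa8

VAL = 0xac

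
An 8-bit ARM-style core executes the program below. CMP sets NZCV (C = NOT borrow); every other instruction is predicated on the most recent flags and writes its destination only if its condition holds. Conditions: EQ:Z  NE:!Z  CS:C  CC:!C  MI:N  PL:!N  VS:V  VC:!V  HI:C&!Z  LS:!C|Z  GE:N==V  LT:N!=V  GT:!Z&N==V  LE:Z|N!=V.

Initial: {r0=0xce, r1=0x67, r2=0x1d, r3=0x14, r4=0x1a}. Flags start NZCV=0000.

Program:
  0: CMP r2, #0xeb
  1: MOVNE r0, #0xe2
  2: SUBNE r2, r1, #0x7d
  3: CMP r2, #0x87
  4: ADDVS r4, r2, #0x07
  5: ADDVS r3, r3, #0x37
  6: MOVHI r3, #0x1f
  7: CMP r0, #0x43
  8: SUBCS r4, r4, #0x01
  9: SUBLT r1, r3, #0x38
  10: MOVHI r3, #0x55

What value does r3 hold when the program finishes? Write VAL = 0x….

[0] flags=0000 → (cmp)
[1] flags=0000 NE?T → r0=0xe2
[2] flags=0000 NE?T → r2=0xea
[3] flags=0010 → (cmp)
[4] flags=0010 VS?F → skip
[5] flags=0010 VS?F → skip
[6] flags=0010 HI?T → r3=0x1f
[7] flags=1010 → (cmp)
[8] flags=1010 CS?T → r4=0x19
[9] flags=1010 LT?T → r1=0xe7
[10] flags=1010 HI?T → r3=0x55

VAL = 0x55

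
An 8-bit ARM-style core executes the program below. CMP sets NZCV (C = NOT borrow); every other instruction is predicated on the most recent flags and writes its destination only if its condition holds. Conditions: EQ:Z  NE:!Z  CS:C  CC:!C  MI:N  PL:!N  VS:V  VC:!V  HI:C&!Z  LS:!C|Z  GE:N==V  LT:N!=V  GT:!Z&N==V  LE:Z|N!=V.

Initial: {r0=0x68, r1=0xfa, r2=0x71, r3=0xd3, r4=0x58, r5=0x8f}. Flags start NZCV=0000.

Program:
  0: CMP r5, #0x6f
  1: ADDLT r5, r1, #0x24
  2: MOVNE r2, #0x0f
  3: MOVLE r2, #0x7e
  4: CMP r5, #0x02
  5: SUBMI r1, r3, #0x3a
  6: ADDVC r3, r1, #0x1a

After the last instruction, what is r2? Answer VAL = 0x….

[0] flags=0011 → (cmp)
[1] flags=0011 LT?T → r5=0x1e
[2] flags=0011 NE?T → r2=0x0f
[3] flags=0011 LE?T → r2=0x7e
[4] flags=0010 → (cmp)
[5] flags=0010 MI?F → skip
[6] flags=0010 VC?T → r3=0x14

VAL = 0x7e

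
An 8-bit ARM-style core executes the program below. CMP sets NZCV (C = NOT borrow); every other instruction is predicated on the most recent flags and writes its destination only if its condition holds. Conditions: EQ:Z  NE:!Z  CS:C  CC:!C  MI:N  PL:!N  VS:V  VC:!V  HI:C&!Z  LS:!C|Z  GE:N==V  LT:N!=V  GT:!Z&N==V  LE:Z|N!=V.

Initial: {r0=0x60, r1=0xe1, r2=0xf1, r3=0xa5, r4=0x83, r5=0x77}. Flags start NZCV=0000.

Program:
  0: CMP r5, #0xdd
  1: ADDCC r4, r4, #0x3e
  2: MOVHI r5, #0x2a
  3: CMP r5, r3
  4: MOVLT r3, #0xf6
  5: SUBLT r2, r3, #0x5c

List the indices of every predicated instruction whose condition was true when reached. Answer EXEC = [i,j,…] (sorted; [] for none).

EXEC = [1]

[0] flags=1001 → (cmp)
[1] flags=1001 CC?T → r4=0xc1
[2] flags=1001 HI?F → skip
[3] flags=1001 → (cmp)
[4] flags=1001 LT?F → skip
[5] flags=1001 LT?F → skip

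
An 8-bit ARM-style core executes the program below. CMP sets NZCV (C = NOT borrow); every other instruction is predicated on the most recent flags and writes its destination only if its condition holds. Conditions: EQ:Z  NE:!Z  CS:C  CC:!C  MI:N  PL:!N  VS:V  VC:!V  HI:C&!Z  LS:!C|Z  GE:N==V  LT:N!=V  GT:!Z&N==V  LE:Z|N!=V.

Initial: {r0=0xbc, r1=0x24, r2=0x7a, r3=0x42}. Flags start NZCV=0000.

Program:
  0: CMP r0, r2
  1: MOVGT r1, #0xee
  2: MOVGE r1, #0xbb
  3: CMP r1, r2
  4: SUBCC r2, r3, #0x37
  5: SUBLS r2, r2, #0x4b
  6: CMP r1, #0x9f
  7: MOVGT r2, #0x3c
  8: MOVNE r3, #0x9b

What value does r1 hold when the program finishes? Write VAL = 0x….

VAL = 0x24

[0] flags=0011 → (cmp)
[1] flags=0011 GT?F → skip
[2] flags=0011 GE?F → skip
[3] flags=1000 → (cmp)
[4] flags=1000 CC?T → r2=0x0b
[5] flags=1000 LS?T → r2=0xc0
[6] flags=1001 → (cmp)
[7] flags=1001 GT?T → r2=0x3c
[8] flags=1001 NE?T → r3=0x9b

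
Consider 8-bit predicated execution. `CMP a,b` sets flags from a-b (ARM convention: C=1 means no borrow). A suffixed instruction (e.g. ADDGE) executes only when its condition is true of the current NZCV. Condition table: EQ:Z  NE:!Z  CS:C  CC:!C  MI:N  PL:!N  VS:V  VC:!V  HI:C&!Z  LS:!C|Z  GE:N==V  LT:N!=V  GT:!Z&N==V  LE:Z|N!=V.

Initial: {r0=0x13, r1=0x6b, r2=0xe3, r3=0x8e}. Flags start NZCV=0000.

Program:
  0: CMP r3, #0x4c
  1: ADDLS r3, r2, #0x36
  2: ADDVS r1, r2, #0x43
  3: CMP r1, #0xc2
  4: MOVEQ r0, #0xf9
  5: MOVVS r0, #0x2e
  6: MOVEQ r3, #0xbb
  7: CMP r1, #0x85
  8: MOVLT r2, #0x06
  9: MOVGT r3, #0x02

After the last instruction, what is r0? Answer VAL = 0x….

VAL = 0x13

[0] flags=0011 → (cmp)
[1] flags=0011 LS?F → skip
[2] flags=0011 VS?T → r1=0x26
[3] flags=0000 → (cmp)
[4] flags=0000 EQ?F → skip
[5] flags=0000 VS?F → skip
[6] flags=0000 EQ?F → skip
[7] flags=1001 → (cmp)
[8] flags=1001 LT?F → skip
[9] flags=1001 GT?T → r3=0x02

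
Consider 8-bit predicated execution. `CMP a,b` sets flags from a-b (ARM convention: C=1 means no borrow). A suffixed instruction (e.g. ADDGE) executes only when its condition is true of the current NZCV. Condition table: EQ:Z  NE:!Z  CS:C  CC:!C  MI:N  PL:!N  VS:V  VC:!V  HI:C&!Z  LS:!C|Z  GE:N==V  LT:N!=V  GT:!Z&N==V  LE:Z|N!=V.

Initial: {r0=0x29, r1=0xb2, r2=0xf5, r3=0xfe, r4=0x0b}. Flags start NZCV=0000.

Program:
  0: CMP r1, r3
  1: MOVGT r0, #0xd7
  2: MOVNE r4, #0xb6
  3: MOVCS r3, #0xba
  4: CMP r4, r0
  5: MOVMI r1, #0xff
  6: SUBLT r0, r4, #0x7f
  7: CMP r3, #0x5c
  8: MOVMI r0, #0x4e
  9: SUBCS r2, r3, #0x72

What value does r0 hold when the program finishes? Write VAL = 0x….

[0] flags=1000 → (cmp)
[1] flags=1000 GT?F → skip
[2] flags=1000 NE?T → r4=0xb6
[3] flags=1000 CS?F → skip
[4] flags=1010 → (cmp)
[5] flags=1010 MI?T → r1=0xff
[6] flags=1010 LT?T → r0=0x37
[7] flags=1010 → (cmp)
[8] flags=1010 MI?T → r0=0x4e
[9] flags=1010 CS?T → r2=0x8c

VAL = 0x4e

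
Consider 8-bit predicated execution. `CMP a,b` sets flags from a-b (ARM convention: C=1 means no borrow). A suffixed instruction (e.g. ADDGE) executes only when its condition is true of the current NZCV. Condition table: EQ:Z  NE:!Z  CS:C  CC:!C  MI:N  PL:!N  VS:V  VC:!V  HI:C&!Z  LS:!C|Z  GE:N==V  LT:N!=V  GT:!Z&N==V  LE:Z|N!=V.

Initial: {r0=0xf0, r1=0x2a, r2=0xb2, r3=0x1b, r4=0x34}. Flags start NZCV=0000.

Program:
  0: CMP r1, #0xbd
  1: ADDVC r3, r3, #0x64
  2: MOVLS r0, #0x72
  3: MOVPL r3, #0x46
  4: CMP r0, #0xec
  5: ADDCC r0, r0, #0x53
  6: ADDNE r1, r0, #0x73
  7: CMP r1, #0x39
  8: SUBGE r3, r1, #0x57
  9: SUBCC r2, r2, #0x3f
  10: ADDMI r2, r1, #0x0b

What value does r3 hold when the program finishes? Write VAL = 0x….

VAL = 0x46

[0] flags=0000 → (cmp)
[1] flags=0000 VC?T → r3=0x7f
[2] flags=0000 LS?T → r0=0x72
[3] flags=0000 PL?T → r3=0x46
[4] flags=1001 → (cmp)
[5] flags=1001 CC?T → r0=0xc5
[6] flags=1001 NE?T → r1=0x38
[7] flags=1000 → (cmp)
[8] flags=1000 GE?F → skip
[9] flags=1000 CC?T → r2=0x73
[10] flags=1000 MI?T → r2=0x43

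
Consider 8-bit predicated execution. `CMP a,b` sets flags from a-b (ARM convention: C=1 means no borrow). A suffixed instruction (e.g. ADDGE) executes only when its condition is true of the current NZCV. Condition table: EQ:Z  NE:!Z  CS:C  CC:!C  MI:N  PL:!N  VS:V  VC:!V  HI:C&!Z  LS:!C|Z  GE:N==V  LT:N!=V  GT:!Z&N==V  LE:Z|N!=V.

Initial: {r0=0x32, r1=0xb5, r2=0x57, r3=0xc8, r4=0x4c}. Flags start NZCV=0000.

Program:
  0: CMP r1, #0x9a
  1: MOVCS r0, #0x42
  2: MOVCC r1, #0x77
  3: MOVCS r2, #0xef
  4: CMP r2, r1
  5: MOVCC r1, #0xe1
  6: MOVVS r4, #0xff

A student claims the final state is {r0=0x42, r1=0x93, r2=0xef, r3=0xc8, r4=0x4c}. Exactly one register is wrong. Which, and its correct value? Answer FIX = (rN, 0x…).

FIX = (r1, 0xb5)

[0] flags=0010 → (cmp)
[1] flags=0010 CS?T → r0=0x42
[2] flags=0010 CC?F → skip
[3] flags=0010 CS?T → r2=0xef
[4] flags=0010 → (cmp)
[5] flags=0010 CC?F → skip
[6] flags=0010 VS?F → skip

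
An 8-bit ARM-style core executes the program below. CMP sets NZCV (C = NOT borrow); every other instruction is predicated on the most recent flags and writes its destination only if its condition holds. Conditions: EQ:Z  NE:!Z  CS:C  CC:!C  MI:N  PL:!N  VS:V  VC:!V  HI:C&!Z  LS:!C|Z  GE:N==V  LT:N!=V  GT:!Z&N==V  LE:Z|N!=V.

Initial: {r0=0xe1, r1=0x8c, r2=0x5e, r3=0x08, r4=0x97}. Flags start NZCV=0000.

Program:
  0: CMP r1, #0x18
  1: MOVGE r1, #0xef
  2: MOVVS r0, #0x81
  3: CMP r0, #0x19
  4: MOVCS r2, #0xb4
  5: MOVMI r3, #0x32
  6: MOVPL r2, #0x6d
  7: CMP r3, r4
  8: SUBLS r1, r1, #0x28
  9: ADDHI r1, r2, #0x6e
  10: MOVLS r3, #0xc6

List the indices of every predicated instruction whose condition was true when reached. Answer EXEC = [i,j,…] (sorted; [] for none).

EXEC = [2,4,6,8,10]

[0] flags=0011 → (cmp)
[1] flags=0011 GE?F → skip
[2] flags=0011 VS?T → r0=0x81
[3] flags=0011 → (cmp)
[4] flags=0011 CS?T → r2=0xb4
[5] flags=0011 MI?F → skip
[6] flags=0011 PL?T → r2=0x6d
[7] flags=0000 → (cmp)
[8] flags=0000 LS?T → r1=0x64
[9] flags=0000 HI?F → skip
[10] flags=0000 LS?T → r3=0xc6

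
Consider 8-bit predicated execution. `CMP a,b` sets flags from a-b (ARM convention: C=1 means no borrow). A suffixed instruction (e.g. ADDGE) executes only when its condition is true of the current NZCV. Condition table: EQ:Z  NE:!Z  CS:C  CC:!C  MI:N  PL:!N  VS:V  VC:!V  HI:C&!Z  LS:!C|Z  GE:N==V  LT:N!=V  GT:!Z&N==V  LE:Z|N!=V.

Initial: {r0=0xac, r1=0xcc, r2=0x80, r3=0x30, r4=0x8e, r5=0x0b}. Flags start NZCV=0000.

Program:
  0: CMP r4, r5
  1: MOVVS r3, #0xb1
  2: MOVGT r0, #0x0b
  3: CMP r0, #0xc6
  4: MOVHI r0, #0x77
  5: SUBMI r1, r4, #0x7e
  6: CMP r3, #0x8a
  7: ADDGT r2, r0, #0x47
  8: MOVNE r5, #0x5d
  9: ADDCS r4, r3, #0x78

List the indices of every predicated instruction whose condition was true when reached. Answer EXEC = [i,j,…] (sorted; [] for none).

EXEC = [5,7,8]

0: ✓ CMP  NZCV=1010
1: · MOVVS
2: · MOVGT
3: ✓ CMP  NZCV=1000
4: · MOVHI
5: ✓ SUBMI  r1←0x10
6: ✓ CMP  NZCV=1001
7: ✓ ADDGT  r2←0xf3
8: ✓ MOVNE  r5←0x5d
9: · ADDCS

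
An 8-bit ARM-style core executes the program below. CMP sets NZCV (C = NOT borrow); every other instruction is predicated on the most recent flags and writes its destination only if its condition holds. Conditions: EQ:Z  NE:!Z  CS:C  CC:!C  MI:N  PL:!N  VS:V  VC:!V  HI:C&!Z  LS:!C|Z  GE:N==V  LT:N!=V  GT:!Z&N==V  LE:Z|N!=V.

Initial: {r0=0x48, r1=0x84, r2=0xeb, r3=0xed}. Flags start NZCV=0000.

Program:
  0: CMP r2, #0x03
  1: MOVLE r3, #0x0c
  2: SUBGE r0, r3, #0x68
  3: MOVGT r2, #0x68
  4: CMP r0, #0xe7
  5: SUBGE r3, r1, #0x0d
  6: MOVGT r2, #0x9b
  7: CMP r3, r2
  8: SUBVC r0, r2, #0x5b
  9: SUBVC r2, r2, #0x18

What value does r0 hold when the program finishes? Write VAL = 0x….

VAL = 0x48

[0] flags=1010 → (cmp)
[1] flags=1010 LE?T → r3=0x0c
[2] flags=1010 GE?F → skip
[3] flags=1010 GT?F → skip
[4] flags=0000 → (cmp)
[5] flags=0000 GE?T → r3=0x77
[6] flags=0000 GT?T → r2=0x9b
[7] flags=1001 → (cmp)
[8] flags=1001 VC?F → skip
[9] flags=1001 VC?F → skip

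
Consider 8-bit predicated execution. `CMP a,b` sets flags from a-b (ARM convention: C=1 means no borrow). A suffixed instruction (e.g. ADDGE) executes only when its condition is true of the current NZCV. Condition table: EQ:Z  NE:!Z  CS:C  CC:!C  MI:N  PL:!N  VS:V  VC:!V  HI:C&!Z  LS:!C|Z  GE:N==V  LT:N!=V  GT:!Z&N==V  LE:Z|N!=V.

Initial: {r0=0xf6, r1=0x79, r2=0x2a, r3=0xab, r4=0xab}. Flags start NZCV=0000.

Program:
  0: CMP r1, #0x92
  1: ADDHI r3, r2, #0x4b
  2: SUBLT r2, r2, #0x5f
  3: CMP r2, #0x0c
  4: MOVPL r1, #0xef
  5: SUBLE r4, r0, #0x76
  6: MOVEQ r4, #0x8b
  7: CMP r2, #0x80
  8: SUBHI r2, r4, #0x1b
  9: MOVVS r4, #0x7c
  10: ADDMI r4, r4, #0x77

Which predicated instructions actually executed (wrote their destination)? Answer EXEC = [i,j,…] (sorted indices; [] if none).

[0] flags=1001 → (cmp)
[1] flags=1001 HI?F → skip
[2] flags=1001 LT?F → skip
[3] flags=0010 → (cmp)
[4] flags=0010 PL?T → r1=0xef
[5] flags=0010 LE?F → skip
[6] flags=0010 EQ?F → skip
[7] flags=1001 → (cmp)
[8] flags=1001 HI?F → skip
[9] flags=1001 VS?T → r4=0x7c
[10] flags=1001 MI?T → r4=0xf3

EXEC = [4,9,10]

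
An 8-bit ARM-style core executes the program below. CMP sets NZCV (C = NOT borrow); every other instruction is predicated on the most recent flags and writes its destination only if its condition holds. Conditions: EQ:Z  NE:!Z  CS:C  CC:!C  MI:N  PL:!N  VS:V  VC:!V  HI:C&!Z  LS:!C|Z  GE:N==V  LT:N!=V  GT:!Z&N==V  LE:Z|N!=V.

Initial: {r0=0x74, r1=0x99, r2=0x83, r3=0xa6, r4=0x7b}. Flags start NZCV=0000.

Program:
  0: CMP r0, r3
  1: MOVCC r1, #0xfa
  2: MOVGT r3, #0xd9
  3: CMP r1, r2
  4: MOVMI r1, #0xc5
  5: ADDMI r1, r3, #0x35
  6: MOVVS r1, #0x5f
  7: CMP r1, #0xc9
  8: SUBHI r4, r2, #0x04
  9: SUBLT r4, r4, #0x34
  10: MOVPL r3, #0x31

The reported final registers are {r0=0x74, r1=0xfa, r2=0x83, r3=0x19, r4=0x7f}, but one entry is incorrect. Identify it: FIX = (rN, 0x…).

[0] flags=1001 → (cmp)
[1] flags=1001 CC?T → r1=0xfa
[2] flags=1001 GT?T → r3=0xd9
[3] flags=0010 → (cmp)
[4] flags=0010 MI?F → skip
[5] flags=0010 MI?F → skip
[6] flags=0010 VS?F → skip
[7] flags=0010 → (cmp)
[8] flags=0010 HI?T → r4=0x7f
[9] flags=0010 LT?F → skip
[10] flags=0010 PL?T → r3=0x31

FIX = (r3, 0x31)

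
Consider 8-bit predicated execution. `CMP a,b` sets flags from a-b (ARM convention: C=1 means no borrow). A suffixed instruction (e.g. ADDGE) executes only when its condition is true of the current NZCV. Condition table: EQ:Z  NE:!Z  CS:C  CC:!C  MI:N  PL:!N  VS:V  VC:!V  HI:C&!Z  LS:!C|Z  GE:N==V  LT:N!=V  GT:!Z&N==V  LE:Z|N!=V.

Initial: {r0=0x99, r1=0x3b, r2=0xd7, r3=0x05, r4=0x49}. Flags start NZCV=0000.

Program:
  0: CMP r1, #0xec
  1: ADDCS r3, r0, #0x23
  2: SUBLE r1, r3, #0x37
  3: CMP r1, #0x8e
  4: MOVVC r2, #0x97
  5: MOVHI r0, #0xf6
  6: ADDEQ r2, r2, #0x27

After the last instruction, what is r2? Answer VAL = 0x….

VAL = 0xd7

[0] flags=0000 → (cmp)
[1] flags=0000 CS?F → skip
[2] flags=0000 LE?F → skip
[3] flags=1001 → (cmp)
[4] flags=1001 VC?F → skip
[5] flags=1001 HI?F → skip
[6] flags=1001 EQ?F → skip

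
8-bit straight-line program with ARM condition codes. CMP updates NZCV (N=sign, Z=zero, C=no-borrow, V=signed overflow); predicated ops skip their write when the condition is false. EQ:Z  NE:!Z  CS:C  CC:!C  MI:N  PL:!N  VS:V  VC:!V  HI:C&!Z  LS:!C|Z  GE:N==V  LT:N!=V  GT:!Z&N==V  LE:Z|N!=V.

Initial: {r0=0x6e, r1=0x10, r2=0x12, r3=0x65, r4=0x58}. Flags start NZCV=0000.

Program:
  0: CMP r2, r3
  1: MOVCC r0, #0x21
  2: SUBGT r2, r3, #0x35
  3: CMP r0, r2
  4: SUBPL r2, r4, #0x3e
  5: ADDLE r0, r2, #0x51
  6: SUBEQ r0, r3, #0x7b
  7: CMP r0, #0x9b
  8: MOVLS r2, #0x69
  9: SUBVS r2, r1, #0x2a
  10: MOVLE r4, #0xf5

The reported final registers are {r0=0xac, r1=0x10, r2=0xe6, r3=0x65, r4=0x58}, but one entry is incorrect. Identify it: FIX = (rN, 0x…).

FIX = (r0, 0x21)

[0] flags=1000 → (cmp)
[1] flags=1000 CC?T → r0=0x21
[2] flags=1000 GT?F → skip
[3] flags=0010 → (cmp)
[4] flags=0010 PL?T → r2=0x1a
[5] flags=0010 LE?F → skip
[6] flags=0010 EQ?F → skip
[7] flags=1001 → (cmp)
[8] flags=1001 LS?T → r2=0x69
[9] flags=1001 VS?T → r2=0xe6
[10] flags=1001 LE?F → skip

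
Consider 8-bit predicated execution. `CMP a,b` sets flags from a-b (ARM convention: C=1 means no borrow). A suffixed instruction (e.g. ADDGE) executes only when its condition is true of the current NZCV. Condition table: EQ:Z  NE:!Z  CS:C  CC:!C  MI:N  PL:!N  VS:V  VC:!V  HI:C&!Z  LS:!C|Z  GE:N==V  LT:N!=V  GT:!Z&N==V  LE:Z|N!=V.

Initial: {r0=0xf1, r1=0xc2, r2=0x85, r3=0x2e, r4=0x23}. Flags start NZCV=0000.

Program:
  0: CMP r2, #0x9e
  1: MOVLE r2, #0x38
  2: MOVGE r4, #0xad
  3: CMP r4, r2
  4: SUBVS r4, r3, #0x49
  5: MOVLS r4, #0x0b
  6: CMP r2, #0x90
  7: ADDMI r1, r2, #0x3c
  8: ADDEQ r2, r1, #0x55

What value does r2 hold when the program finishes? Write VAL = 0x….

0: ✓ CMP  NZCV=1000
1: ✓ MOVLE  r2←0x38
2: · MOVGE
3: ✓ CMP  NZCV=1000
4: · SUBVS
5: ✓ MOVLS  r4←0x0b
6: ✓ CMP  NZCV=1001
7: ✓ ADDMI  r1←0x74
8: · ADDEQ

VAL = 0x38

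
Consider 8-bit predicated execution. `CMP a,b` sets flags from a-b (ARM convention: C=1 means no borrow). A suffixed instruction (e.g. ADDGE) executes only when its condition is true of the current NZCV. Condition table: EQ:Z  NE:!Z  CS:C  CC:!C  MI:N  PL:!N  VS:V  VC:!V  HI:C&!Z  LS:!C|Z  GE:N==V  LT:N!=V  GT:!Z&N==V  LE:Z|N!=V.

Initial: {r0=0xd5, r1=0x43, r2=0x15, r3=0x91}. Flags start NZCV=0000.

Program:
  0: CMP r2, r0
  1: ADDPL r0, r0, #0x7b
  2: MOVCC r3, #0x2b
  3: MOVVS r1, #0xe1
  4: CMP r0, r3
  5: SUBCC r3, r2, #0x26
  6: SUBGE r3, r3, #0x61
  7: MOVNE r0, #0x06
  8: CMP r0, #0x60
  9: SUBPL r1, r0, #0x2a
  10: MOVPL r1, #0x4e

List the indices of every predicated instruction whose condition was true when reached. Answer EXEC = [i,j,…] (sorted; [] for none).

[0] flags=0000 → (cmp)
[1] flags=0000 PL?T → r0=0x50
[2] flags=0000 CC?T → r3=0x2b
[3] flags=0000 VS?F → skip
[4] flags=0010 → (cmp)
[5] flags=0010 CC?F → skip
[6] flags=0010 GE?T → r3=0xca
[7] flags=0010 NE?T → r0=0x06
[8] flags=1000 → (cmp)
[9] flags=1000 PL?F → skip
[10] flags=1000 PL?F → skip

EXEC = [1,2,6,7]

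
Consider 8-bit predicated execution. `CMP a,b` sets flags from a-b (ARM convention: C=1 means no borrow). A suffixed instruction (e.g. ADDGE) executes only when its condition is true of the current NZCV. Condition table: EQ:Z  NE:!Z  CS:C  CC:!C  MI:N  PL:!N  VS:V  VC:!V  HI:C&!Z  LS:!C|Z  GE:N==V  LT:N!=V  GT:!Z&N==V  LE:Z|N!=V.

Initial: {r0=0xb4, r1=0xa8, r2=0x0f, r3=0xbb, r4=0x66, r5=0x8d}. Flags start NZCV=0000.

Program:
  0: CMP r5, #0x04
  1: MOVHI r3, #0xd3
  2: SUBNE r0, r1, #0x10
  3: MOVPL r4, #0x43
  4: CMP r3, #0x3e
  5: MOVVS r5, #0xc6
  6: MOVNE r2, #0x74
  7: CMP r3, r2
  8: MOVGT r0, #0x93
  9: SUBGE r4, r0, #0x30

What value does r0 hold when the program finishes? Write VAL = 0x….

VAL = 0x98

0: ✓ CMP  NZCV=1010
1: ✓ MOVHI  r3←0xd3
2: ✓ SUBNE  r0←0x98
3: · MOVPL
4: ✓ CMP  NZCV=1010
5: · MOVVS
6: ✓ MOVNE  r2←0x74
7: ✓ CMP  NZCV=0011
8: · MOVGT
9: · SUBGE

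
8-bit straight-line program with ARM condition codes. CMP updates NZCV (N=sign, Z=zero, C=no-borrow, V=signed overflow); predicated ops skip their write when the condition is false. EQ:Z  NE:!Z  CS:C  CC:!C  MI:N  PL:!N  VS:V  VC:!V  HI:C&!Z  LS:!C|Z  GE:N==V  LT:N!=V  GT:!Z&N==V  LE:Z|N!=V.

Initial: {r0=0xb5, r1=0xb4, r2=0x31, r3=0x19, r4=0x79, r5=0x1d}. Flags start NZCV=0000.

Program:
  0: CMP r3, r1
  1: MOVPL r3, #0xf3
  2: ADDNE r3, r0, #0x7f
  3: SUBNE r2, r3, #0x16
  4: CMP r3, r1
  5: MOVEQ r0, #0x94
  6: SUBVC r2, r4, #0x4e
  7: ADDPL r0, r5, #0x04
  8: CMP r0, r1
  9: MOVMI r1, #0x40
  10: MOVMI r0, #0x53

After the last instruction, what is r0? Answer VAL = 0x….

[0] flags=0000 → (cmp)
[1] flags=0000 PL?T → r3=0xf3
[2] flags=0000 NE?T → r3=0x34
[3] flags=0000 NE?T → r2=0x1e
[4] flags=1001 → (cmp)
[5] flags=1001 EQ?F → skip
[6] flags=1001 VC?F → skip
[7] flags=1001 PL?F → skip
[8] flags=0010 → (cmp)
[9] flags=0010 MI?F → skip
[10] flags=0010 MI?F → skip

VAL = 0xb5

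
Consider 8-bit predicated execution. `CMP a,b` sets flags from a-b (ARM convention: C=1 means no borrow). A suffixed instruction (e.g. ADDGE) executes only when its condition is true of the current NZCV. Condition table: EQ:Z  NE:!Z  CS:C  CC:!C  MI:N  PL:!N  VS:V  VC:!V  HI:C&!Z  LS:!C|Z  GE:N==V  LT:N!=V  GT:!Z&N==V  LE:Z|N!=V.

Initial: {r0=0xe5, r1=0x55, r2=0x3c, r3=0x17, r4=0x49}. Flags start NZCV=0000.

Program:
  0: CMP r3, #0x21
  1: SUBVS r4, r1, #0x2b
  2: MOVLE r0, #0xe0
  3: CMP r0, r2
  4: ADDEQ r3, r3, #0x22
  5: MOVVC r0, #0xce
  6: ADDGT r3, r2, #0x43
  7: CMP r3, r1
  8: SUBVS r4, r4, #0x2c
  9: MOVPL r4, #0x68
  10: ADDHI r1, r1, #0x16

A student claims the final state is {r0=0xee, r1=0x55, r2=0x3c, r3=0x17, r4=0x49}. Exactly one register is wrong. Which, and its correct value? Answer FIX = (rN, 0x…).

FIX = (r0, 0xce)

0: ✓ CMP  NZCV=1000
1: · SUBVS
2: ✓ MOVLE  r0←0xe0
3: ✓ CMP  NZCV=1010
4: · ADDEQ
5: ✓ MOVVC  r0←0xce
6: · ADDGT
7: ✓ CMP  NZCV=1000
8: · SUBVS
9: · MOVPL
10: · ADDHI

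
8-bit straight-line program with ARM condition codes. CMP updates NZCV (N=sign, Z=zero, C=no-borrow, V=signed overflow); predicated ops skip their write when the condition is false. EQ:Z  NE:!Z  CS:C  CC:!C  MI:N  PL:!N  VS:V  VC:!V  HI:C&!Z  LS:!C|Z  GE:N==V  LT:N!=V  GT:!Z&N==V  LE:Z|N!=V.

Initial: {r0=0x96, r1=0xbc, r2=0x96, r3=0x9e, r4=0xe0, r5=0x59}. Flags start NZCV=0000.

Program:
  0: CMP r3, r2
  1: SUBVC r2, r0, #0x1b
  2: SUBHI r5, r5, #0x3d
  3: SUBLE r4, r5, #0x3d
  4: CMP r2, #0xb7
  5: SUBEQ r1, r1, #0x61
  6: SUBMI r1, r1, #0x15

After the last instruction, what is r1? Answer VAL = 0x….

VAL = 0xa7

0: ✓ CMP  NZCV=0010
1: ✓ SUBVC  r2←0x7b
2: ✓ SUBHI  r5←0x1c
3: · SUBLE
4: ✓ CMP  NZCV=1001
5: · SUBEQ
6: ✓ SUBMI  r1←0xa7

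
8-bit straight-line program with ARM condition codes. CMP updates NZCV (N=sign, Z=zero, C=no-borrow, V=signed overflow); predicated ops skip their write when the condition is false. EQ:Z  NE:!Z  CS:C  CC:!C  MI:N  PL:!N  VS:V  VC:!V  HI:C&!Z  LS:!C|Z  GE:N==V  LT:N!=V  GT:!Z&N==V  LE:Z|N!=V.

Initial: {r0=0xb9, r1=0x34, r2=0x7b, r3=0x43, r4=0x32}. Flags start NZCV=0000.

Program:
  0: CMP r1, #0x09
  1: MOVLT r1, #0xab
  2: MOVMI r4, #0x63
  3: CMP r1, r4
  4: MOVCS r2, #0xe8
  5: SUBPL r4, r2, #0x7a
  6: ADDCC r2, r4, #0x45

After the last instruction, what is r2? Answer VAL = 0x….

0: ✓ CMP  NZCV=0010
1: · MOVLT
2: · MOVMI
3: ✓ CMP  NZCV=0010
4: ✓ MOVCS  r2←0xe8
5: ✓ SUBPL  r4←0x6e
6: · ADDCC

VAL = 0xe8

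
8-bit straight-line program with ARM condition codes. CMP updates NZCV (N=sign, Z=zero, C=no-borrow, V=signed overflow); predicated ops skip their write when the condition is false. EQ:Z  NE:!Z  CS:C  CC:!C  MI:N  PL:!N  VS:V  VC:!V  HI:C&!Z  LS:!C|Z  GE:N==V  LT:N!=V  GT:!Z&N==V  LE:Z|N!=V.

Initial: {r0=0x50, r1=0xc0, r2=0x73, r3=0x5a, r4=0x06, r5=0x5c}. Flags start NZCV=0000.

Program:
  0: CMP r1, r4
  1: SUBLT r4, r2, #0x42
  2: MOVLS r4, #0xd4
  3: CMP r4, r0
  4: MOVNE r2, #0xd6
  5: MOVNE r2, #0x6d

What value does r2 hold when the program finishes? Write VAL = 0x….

VAL = 0x6d

[0] flags=1010 → (cmp)
[1] flags=1010 LT?T → r4=0x31
[2] flags=1010 LS?F → skip
[3] flags=1000 → (cmp)
[4] flags=1000 NE?T → r2=0xd6
[5] flags=1000 NE?T → r2=0x6d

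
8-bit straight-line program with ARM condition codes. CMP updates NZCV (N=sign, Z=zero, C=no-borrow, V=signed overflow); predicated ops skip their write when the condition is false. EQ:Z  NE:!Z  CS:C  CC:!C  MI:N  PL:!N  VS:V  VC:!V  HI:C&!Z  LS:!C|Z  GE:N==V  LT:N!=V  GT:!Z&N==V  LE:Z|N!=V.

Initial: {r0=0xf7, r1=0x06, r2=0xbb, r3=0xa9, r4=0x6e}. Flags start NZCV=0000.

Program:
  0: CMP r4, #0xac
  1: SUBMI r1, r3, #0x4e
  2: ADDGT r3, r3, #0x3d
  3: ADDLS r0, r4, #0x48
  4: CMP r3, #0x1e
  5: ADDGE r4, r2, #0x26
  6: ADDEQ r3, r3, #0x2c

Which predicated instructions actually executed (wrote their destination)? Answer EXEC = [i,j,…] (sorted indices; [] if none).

0: ✓ CMP  NZCV=1001
1: ✓ SUBMI  r1←0x5b
2: ✓ ADDGT  r3←0xe6
3: ✓ ADDLS  r0←0xb6
4: ✓ CMP  NZCV=1010
5: · ADDGE
6: · ADDEQ

EXEC = [1,2,3]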